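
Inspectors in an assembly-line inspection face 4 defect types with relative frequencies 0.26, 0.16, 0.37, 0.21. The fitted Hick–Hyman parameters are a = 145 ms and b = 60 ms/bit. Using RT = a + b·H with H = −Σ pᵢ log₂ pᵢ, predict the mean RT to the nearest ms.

261 ms

Entropy contributions −pᵢ log₂ pᵢ: 0.5053, 0.4230, 0.5307, 0.4728; sum H = 1.9319 bits.
RT = a + bH = 145 + 60·1.9319 = 260.91 ms.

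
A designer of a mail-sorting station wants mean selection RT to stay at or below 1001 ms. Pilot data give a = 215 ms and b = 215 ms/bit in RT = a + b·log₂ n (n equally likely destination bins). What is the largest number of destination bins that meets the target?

215·log₂ n ≤ 1001 − 215 = 786, giving log₂ n ≤ 3.6558 and n ≤ 12.604. The largest whole number is 12.

12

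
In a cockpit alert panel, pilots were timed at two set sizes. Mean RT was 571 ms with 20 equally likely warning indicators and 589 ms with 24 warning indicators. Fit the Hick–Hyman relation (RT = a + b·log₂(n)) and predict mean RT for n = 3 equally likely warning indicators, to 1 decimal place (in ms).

Fit slope and intercept:
  b = (589 − 571) / (log₂ 24 − log₂ 20) = 18 / (4.5850 − 4.3219) = 68.432 ms/bit
  a = 571 − 68.432 × 4.3219 = 275.241 ms
Then RT(3) = 275.241 + 68.432 × log₂ 3 = 275.241 + 68.432 × 1.5850 ≈ 383.704 ms.

383.7 ms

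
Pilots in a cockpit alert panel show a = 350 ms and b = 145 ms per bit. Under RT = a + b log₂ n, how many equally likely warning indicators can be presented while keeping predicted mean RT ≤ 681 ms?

4

145·log₂ n ≤ 681 − 350 = 331, giving log₂ n ≤ 2.2828 and n ≤ 4.866. The largest whole number is 4.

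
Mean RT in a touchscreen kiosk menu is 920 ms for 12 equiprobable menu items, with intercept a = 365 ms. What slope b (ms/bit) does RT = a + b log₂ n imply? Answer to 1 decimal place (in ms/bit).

154.8 ms/bit

b = (920 − 365) / log₂(12) = 555 / 3.5850 = 154.813 ms/bit.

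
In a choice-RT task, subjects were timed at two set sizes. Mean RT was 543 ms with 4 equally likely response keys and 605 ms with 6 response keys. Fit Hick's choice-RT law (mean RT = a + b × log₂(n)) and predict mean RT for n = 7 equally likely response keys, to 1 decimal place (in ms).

628.6 ms

Fit slope and intercept:
  b = (605 − 543) / (log₂ 6 − log₂ 4) = 62 / (2.5850 − 2) = 105.990 ms/bit
  a = 543 − 105.990 × 2 = 331.021 ms
Then RT(7) = 331.021 + 105.990 × log₂ 7 = 331.021 + 105.990 × 2.8074 ≈ 628.571 ms.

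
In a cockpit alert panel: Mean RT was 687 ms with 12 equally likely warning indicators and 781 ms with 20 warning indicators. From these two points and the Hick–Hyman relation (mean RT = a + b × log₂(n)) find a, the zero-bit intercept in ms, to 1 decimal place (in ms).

229.7 ms

The slope on a log₂ axis is (781 − 687) / (4.3219 − 3.5850) = 127.550 ms/bit.
Intercept: a = 687 − 127.550·log₂(12) = 229.738 ms.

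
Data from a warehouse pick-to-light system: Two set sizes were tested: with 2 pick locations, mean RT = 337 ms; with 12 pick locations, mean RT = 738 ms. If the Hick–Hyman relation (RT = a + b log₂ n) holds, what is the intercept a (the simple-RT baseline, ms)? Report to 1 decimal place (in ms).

181.9 ms

Slope: b = (738 − 337) / (log₂ 12 − log₂ 2) = 401/2.5850 = 155.128 ms/bit.
Intercept: a = 337 − 155.128·log₂(2) = 181.872 ms.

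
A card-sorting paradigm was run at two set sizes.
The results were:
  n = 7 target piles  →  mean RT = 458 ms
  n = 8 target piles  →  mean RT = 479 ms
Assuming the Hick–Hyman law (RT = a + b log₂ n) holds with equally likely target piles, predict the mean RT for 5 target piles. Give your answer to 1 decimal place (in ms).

Solve the two-equation system in a and b:
  b = (479 − 458) / (log₂ 8 − log₂ 7) = 21 / (3 − 2.8074) = 109.009 ms/bit
  a = 458 − 109.009 × 2.8074 = 151.974 ms
Then RT(5) = 151.974 + 109.009 × log₂ 5 = 151.974 + 109.009 × 2.3219 ≈ 405.084 ms.

405.1 ms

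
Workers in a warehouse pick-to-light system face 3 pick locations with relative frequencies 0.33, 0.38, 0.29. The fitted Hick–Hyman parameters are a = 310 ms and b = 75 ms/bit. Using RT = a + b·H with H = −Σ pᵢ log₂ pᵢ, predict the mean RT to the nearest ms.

428 ms

H = 0.33·log₂(1/0.33) + 0.38·log₂(1/0.38) + 0.29·log₂(1/0.29) = 1.5762 bits.
RT = 310 + 75 × 1.5762 = 428.21 ms.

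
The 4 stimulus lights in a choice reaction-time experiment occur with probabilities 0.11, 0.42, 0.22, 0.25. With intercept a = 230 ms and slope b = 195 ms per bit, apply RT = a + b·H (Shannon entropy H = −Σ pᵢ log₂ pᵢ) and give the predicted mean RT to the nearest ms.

592 ms

H = 0.11·log₂(1/0.11) + 0.42·log₂(1/0.42) + 0.22·log₂(1/0.22) + 0.25·log₂(1/0.25) = 1.8565 bits.
RT = 230 + 195 × 1.8565 = 592.02 ms.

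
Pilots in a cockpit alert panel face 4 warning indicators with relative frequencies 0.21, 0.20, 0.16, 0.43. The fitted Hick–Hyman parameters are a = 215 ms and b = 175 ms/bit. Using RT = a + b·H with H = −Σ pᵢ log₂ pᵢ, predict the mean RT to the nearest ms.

H = 0.21·log₂(1/0.21) + 0.20·log₂(1/0.20) + 0.16·log₂(1/0.16) + 0.43·log₂(1/0.43) = 1.8838 bits.
RT = 215 + 175 × 1.8838 = 544.66 ms.

545 ms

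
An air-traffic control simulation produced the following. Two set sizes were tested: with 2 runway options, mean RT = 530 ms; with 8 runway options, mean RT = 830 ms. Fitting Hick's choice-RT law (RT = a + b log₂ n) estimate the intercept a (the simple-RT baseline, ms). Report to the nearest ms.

The slope on a log₂ axis is (830 − 530) / (3 − 1) = 150 ms/bit.
Intercept: a = 530 − 150·log₂(2) = 380.000 ms.

380 ms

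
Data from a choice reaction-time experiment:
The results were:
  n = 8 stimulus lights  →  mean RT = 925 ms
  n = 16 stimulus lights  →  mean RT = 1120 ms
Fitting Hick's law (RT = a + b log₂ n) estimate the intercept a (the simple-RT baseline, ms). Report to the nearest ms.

The slope on a log₂ axis is (1120 − 925) / (4 − 3) = 195 ms/bit.
a = RT₁ − b·log₂ n₁ = 925 − 195 × 3 = 340.000 ms.

340 ms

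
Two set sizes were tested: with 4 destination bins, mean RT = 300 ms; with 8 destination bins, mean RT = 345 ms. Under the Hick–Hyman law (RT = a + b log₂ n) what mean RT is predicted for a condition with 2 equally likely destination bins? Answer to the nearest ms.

255 ms

Fit slope and intercept:
  b = (345 − 300) / (log₂ 8 − log₂ 4) = 45 / (3 − 2) = 45 ms/bit
  a = 300 − 45 × 2 = 210 ms
Then RT(2) = 210 + 45 × log₂ 2 = 210 + 45 × 1 ≈ 255.000 ms.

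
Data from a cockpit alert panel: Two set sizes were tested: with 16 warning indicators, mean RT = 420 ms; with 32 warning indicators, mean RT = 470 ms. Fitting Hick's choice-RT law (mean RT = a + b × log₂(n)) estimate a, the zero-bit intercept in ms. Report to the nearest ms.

The slope on a log₂ axis is (470 − 420) / (5 − 4) = 50 ms/bit.
a = RT₁ − b·log₂ n₁ = 420 − 50 × 4 = 220.000 ms.

220 ms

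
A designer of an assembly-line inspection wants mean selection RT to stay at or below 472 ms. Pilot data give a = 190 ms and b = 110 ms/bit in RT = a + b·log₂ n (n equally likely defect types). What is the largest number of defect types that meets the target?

5

Set 190 + 110·log₂ n ≤ 472 → log₂ n ≤ (472 − 190)/110 = 2.5636.
So n ≤ 2^2.5636 = 5.912; the largest integer n is 5.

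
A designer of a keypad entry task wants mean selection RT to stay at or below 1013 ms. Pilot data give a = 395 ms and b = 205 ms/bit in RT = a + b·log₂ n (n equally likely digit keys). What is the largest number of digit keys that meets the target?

8

Information budget: (1013 − 395)/205 = 3.0146 bits, so n ≤ 2^3.0146 = 8.082 → at most 8.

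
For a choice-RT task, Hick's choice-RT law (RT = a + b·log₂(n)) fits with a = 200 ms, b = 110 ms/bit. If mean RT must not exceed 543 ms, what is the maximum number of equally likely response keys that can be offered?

Set 200 + 110·log₂ n ≤ 543 → log₂ n ≤ (543 − 200)/110 = 3.1182.
So n ≤ 2^3.1182 = 8.683; the largest integer n is 8.

8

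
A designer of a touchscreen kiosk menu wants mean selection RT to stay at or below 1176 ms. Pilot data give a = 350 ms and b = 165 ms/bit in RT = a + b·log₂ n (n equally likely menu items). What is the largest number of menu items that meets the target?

165·log₂ n ≤ 1176 − 350 = 826, giving log₂ n ≤ 5.0061 and n ≤ 32.135. The largest whole number is 32.

32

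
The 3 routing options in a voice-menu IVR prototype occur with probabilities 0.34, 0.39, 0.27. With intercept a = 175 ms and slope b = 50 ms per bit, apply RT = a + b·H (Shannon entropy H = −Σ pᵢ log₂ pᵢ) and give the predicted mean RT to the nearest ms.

Entropy contributions −pᵢ log₂ pᵢ: 0.5292, 0.5298, 0.5100; sum H = 1.5690 bits.
RT = a + bH = 175 + 50·1.5690 = 253.45 ms.

253 ms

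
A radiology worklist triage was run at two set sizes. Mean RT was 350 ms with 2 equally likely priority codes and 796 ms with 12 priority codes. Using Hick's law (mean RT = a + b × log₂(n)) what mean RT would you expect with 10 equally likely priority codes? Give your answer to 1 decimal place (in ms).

750.6 ms

Solve the two-equation system in a and b:
  b = (796 − 350) / (log₂ 12 − log₂ 2) = 446 / (3.5850 − 1) = 172.536 ms/bit
  a = 350 − 172.536 × 1 = 177.464 ms
Then RT(10) = 177.464 + 172.536 × log₂ 10 = 177.464 + 172.536 × 3.3219 ≈ 750.617 ms.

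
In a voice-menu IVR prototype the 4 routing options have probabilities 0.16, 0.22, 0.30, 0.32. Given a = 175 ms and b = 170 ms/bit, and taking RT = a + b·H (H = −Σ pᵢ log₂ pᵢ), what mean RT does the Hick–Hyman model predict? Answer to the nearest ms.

Entropy contributions −pᵢ log₂ pᵢ: 0.4230, 0.4806, 0.5211, 0.5260; sum H = 1.9507 bits.
RT = a + bH = 175 + 170·1.9507 = 506.62 ms.

507 ms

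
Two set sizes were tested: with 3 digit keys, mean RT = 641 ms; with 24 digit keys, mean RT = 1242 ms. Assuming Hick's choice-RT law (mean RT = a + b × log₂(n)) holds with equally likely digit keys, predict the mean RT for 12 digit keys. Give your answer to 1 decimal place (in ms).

1041.7 ms

With log₂ n on the abscissa the relation is linear; from the two conditions:
  b = (1242 − 641) / (log₂ 24 − log₂ 3) = 601 / (4.5850 − 1.5850) = 200.333 ms/bit
  a = 641 − 200.333 × 1.5850 = 323.479 ms
Then RT(12) = 323.479 + 200.333 × log₂ 12 = 323.479 + 200.333 × 3.5850 ≈ 1041.667 ms.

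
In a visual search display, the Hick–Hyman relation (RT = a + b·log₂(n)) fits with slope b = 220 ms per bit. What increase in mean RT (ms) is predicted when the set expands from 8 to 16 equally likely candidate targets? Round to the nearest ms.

Only the slope matters, since a is common to both: ΔRT = b·log₂(n₂/n₁).
log₂(16) − log₂(8) = log₂(16/8) = log₂(2) = 1.
ΔRT = 220 × 1.0000 = 220.000 ms.

220 ms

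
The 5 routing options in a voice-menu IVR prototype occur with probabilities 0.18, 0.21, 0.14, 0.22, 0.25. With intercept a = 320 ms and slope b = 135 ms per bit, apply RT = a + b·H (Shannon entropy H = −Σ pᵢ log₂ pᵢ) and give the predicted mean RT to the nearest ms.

Entropy contributions −pᵢ log₂ pᵢ: 0.4453, 0.4728, 0.3971, 0.4806, 0.5000; sum H = 2.2958 bits.
RT = a + bH = 320 + 135·2.2958 = 629.93 ms.

630 ms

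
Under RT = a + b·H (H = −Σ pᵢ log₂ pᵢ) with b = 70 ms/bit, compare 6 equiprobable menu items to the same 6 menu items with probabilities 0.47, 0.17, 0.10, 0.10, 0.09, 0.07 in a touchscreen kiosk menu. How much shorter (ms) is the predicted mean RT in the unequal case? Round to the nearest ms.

27 ms

The RT saving is b·ΔH. Equiprobable H₀ = log₂(6) = 2.5850 bits; with the given probabilities H = 2.1921 bits.
b·(H₀ − H) = 70 × (2.5850 − 2.1921) = 27.50 ms.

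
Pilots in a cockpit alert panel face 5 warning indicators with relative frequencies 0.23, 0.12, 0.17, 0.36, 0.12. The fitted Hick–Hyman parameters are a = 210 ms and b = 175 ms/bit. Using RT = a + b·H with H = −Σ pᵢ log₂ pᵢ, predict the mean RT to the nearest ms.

593 ms

H = 0.23·log₂(1/0.23) + 0.12·log₂(1/0.12) + 0.17·log₂(1/0.17) + 0.36·log₂(1/0.36) + 0.12·log₂(1/0.12) = 2.1870 bits.
RT = 210 + 175 × 2.1870 = 592.73 ms.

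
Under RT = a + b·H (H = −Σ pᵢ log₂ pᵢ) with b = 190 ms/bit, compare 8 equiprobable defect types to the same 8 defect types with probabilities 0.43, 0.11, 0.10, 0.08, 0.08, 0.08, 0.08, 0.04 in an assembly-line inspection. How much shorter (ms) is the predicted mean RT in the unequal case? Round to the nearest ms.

84 ms

Equiprobable entropy H₀ = log₂ 8 = 3.0000 bits.
Skewed entropy H = −Σ pᵢ log₂ pᵢ = 2.5578 bits.
ΔRT = b·(H₀ − H) = 190 × 0.4422 = 84.01 ms.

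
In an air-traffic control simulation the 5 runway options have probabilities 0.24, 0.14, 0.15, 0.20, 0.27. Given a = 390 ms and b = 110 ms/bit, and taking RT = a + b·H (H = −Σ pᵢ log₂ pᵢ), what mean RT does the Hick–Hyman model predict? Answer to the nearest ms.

640 ms

Entropy contributions −pᵢ log₂ pᵢ: 0.4941, 0.3971, 0.4105, 0.4644, 0.5100; sum H = 2.2762 bits.
RT = a + bH = 390 + 110·2.2762 = 640.38 ms.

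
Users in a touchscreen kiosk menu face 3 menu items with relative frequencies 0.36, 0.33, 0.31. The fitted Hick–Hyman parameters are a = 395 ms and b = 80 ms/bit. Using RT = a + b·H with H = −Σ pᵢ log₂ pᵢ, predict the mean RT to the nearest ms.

H = 0.36·log₂(1/0.36) + 0.33·log₂(1/0.33) + 0.31·log₂(1/0.31) = 1.5822 bits.
RT = 395 + 80 × 1.5822 = 521.58 ms.

522 ms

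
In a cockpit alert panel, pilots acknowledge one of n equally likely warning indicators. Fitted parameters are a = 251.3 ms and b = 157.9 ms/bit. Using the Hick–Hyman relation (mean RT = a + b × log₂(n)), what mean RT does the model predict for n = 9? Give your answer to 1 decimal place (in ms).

751.8 ms

log₂(9) = 3.1699 bits, so RT = 251.3 + 157.9 × 3.1699 ≈ 751.831 ms.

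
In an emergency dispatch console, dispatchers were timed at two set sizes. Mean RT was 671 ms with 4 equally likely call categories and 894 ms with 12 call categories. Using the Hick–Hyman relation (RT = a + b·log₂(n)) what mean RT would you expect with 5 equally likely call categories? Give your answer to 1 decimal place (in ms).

Fit slope and intercept:
  b = (894 − 671) / (log₂ 12 − log₂ 4) = 223 / (3.5850 − 2) = 140.697 ms/bit
  a = 671 − 140.697 × 2 = 389.605 ms
Then RT(5) = 389.605 + 140.697 × log₂ 5 = 389.605 + 140.697 × 2.3219 ≈ 716.294 ms.

716.3 ms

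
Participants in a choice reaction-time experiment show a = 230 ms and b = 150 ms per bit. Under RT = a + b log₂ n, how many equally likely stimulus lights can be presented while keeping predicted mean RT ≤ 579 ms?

150·log₂ n ≤ 579 − 230 = 349, giving log₂ n ≤ 2.3267 and n ≤ 5.016. The largest whole number is 5.

5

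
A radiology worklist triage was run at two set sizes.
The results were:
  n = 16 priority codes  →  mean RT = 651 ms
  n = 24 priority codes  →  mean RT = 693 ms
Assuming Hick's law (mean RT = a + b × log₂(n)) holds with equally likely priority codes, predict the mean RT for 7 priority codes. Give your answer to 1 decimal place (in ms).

565.4 ms

With log₂ n on the abscissa the relation is linear; from the two conditions:
  b = (693 − 651) / (log₂ 24 − log₂ 16) = 42 / (4.5850 − 4) = 71.799 ms/bit
  a = 651 − 71.799 × 4 = 363.802 ms
Then RT(7) = 363.802 + 71.799 × log₂ 7 = 363.802 + 71.799 × 2.8074 ≈ 565.369 ms.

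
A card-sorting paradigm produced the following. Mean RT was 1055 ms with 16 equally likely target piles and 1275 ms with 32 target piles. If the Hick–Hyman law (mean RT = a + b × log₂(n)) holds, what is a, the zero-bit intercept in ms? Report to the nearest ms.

175 ms

The slope on a log₂ axis is (1275 − 1055) / (5 − 4) = 220 ms/bit.
a = RT₁ − b·log₂ n₁ = 1055 − 220 × 4 = 175.000 ms.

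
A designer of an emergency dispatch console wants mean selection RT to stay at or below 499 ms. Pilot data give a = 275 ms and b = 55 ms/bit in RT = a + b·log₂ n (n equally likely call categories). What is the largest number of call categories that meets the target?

55·log₂ n ≤ 499 − 275 = 224, giving log₂ n ≤ 4.0727 and n ≤ 16.827. The largest whole number is 16.

16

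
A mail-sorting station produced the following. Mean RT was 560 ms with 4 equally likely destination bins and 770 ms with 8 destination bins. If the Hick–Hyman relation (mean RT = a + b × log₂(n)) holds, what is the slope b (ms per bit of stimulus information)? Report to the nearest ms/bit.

b = (RT₂ − RT₁)/(log₂ n₂ − log₂ n₁) = (770 − 560)/(3 − 2) = 210 ms/bit.

210 ms/bit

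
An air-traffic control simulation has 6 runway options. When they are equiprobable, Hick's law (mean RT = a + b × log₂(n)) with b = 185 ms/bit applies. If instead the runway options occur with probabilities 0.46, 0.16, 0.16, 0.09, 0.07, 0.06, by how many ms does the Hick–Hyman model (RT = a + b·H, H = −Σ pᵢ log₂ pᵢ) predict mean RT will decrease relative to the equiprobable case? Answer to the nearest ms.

The RT saving is b·ΔH. Equiprobable H₀ = log₂(6) = 2.5850 bits; with the given probabilities H = 2.1861 bits.
b·(H₀ − H) = 185 × (2.5850 − 2.1861) = 73.79 ms.

74 ms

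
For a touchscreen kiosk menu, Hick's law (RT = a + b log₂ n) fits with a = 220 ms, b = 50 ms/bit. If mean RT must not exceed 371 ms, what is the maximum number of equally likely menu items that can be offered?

50·log₂ n ≤ 371 − 220 = 151, giving log₂ n ≤ 3.0200 and n ≤ 8.112. The largest whole number is 8.

8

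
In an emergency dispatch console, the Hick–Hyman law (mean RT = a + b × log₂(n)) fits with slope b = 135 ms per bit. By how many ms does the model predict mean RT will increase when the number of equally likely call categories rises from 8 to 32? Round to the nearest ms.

270 ms

Only the slope matters, since a is common to both: ΔRT = b·log₂(n₂/n₁).
log₂(32) − log₂(8) = log₂(32/8) = log₂(4) = 2.
ΔRT = 135 × 2.0000 = 270.000 ms.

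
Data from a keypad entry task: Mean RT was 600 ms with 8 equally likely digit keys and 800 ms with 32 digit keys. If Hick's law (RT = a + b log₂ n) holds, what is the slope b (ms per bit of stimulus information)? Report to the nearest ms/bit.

b = (RT₂ − RT₁)/(log₂ n₂ − log₂ n₁) = (800 − 600)/(5 − 3) = 100 ms/bit.

100 ms/bit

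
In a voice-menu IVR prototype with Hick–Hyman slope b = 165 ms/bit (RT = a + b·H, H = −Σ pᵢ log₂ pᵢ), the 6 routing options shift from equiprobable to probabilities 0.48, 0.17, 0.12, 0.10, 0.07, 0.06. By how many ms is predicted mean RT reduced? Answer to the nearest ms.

The RT saving is b·ΔH. Equiprobable H₀ = log₂(6) = 2.5850 bits; with the given probabilities H = 2.1542 bits.
b·(H₀ − H) = 165 × (2.5850 − 2.1542) = 71.08 ms.

71 ms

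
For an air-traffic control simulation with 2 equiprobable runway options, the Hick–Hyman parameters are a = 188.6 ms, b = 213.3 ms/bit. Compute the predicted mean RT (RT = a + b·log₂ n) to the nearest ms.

402 ms

log₂(2) = 1 bits, so RT = 188.6 + 213.3 × 1 ≈ 401.900 ms.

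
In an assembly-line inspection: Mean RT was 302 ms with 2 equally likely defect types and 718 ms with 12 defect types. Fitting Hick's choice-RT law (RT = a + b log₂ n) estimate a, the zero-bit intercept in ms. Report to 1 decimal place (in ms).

Slope: b = (718 − 302) / (log₂ 12 − log₂ 2) = 416/2.5850 = 160.931 ms/bit.
a = RT₁ − b·log₂ n₁ = 302 − 160.931 × 1 = 141.069 ms.

141.1 ms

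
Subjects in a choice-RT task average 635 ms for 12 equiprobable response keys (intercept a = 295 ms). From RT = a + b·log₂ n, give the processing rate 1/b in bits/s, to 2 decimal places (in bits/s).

Choice component = 635 − 295 = 340 ms over log₂(12) = 3.5850 bits.
b = 340 / 3.5850 = 94.841 ms/bit, so 1/b = 10.544 bits/s.

10.54 bits/s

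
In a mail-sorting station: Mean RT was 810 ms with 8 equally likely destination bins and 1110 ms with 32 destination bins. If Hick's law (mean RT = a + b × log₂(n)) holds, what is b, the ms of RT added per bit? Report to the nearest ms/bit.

b = (RT₂ − RT₁)/(log₂ n₂ − log₂ n₁) = (1110 − 810)/(5 − 3) = 150 ms/bit.

150 ms/bit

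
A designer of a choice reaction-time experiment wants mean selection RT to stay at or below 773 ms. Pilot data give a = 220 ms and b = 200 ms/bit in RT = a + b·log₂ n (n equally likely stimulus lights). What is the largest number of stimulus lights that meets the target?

Set 220 + 200·log₂ n ≤ 773 → log₂ n ≤ (773 − 220)/200 = 2.7650.
So n ≤ 2^2.7650 = 6.797; the largest integer n is 6.

6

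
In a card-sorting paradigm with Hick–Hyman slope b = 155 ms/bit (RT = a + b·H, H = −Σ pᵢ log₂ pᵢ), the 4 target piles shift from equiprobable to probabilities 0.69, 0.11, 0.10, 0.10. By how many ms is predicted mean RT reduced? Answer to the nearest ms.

95 ms

The RT saving is b·ΔH. Equiprobable H₀ = log₂(4) = 2.0000 bits; with the given probabilities H = 1.3841 bits.
b·(H₀ − H) = 155 × (2.0000 − 1.3841) = 95.47 ms.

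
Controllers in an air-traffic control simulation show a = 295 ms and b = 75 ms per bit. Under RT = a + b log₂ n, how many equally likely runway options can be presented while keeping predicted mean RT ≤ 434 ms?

3

Set 295 + 75·log₂ n ≤ 434 → log₂ n ≤ (434 − 295)/75 = 1.8533.
So n ≤ 2^1.8533 = 3.613; the largest integer n is 3.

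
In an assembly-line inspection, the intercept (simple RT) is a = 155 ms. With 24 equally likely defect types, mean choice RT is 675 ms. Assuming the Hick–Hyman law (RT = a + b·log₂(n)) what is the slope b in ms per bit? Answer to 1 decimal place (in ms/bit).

log₂(24) = 4.5850 bits.
b = (RT − a)/log₂ n = (675 − 155) / 4.5850 = 113.414 ms/bit.

113.4 ms/bit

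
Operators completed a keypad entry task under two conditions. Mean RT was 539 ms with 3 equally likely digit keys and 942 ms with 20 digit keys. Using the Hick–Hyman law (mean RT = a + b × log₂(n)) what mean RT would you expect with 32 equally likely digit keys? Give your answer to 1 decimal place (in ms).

Solve the two-equation system in a and b:
  b = (942 − 539) / (log₂ 20 − log₂ 3) = 403 / (4.3219 − 1.5850) = 147.243 ms/bit
  a = 539 − 147.243 × 1.5850 = 305.625 ms
Then RT(32) = 305.625 + 147.243 × log₂ 32 = 305.625 + 147.243 × 5 ≈ 1041.842 ms.

1041.8 ms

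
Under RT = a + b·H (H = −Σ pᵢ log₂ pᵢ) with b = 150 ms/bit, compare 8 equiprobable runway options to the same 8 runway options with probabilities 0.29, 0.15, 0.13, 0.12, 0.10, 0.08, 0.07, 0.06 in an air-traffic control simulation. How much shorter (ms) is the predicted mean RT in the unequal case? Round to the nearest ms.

28 ms

Equiprobable entropy H₀ = log₂ 8 = 3.0000 bits.
Skewed entropy H = −Σ pᵢ log₂ pᵢ = 2.8140 bits.
ΔRT = b·(H₀ − H) = 150 × 0.1860 = 27.91 ms.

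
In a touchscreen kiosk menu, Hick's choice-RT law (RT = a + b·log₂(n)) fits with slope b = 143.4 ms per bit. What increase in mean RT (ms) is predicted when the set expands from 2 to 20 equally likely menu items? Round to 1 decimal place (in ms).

Only the slope matters, since a is common to both: ΔRT = b·log₂(n₂/n₁).
log₂(20) − log₂(2) = 4.3219 − 1 = 3.3219.
ΔRT = 143.4 × 3.3219 = 476.364 ms.

476.4 ms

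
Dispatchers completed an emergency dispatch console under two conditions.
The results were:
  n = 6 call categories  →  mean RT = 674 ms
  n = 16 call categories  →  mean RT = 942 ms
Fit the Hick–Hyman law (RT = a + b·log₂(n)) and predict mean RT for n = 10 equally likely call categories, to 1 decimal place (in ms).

813.6 ms

Solve the two-equation system in a and b:
  b = (942 − 674) / (log₂ 16 − log₂ 6) = 268 / (4 − 2.5850) = 189.394 ms/bit
  a = 674 − 189.394 × 2.5850 = 184.423 ms
Then RT(10) = 184.423 + 189.394 × log₂ 10 = 184.423 + 189.394 × 3.3219 ≈ 813.577 ms.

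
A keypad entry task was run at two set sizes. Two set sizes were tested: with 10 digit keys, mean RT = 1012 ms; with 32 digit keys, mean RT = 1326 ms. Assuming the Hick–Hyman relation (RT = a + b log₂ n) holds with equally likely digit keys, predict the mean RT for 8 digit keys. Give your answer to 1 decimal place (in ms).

RT is linear in log₂ n, so two points fix the line:
  b = (1326 − 1012) / (log₂ 32 − log₂ 10) = 314 / (5 − 3.3219) = 187.120 ms/bit
  a = 1012 − 187.120 × 3.3219 = 390.402 ms
Then RT(8) = 390.402 + 187.120 × log₂ 8 = 390.402 + 187.120 × 3 ≈ 951.761 ms.

951.8 ms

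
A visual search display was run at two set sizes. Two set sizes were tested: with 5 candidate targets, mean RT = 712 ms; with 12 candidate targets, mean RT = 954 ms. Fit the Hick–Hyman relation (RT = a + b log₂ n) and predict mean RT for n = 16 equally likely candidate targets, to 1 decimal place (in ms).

1033.5 ms

Fit slope and intercept:
  b = (954 − 712) / (log₂ 12 − log₂ 5) = 242 / (3.5850 − 2.3219) = 191.602 ms/bit
  a = 712 − 191.602 × 2.3219 = 267.114 ms
Then RT(16) = 267.114 + 191.602 × log₂ 16 = 267.114 + 191.602 × 4 ≈ 1033.522 ms.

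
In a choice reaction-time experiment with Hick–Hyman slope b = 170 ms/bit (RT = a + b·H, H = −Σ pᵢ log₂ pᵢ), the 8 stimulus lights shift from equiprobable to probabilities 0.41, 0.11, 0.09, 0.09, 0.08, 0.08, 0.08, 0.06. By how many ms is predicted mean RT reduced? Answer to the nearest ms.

64 ms

The RT saving is b·ΔH. Equiprobable H₀ = log₂(8) = 3.0000 bits; with the given probabilities H = 2.6210 bits.
b·(H₀ − H) = 170 × (3.0000 − 2.6210) = 64.42 ms.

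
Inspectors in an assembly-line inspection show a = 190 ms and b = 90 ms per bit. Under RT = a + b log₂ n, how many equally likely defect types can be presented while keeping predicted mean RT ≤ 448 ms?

7

Information budget: (448 − 190)/90 = 2.8667 bits, so n ≤ 2^2.8667 = 7.294 → at most 7.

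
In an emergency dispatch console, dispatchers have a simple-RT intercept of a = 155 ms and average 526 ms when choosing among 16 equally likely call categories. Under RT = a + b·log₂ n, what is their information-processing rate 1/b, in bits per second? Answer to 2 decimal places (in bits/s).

10.78 bits/s

b = (526 − 155)/log₂ 16 = 371/4 = 92.750 ms per bit = 0.09275 s/bit; the reciprocal is 10.782 bits/s.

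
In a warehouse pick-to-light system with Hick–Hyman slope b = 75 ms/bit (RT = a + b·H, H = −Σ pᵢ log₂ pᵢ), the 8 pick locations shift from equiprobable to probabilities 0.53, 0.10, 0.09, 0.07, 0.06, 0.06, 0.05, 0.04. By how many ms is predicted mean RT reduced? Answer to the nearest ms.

53 ms

Equiprobable entropy H₀ = log₂ 8 = 3.0000 bits.
Skewed entropy H = −Σ pᵢ log₂ pᵢ = 2.2878 bits.
ΔRT = b·(H₀ − H) = 75 × 0.7122 = 53.42 ms.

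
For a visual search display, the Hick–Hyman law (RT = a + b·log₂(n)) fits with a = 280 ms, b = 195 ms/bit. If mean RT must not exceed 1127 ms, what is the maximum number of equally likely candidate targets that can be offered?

Information budget: (1127 − 280)/195 = 4.3436 bits, so n ≤ 2^4.3436 = 20.303 → at most 20.

20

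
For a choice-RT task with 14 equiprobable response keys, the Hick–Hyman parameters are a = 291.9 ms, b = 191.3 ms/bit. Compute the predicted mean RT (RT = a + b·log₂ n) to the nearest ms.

log₂(14) = 3.8074 bits, so RT = 291.9 + 191.3 × 3.8074 ≈ 1020.247 ms.

1020 ms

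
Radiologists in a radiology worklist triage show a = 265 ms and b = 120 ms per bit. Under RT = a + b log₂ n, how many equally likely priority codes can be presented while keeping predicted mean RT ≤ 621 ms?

Set 265 + 120·log₂ n ≤ 621 → log₂ n ≤ (621 − 265)/120 = 2.9667.
So n ≤ 2^2.9667 = 7.817; the largest integer n is 7.

7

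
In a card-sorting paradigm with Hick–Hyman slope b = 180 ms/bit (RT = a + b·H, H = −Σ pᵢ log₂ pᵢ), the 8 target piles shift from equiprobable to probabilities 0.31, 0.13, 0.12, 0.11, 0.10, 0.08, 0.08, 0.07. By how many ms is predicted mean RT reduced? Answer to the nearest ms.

35 ms

The RT saving is b·ΔH. Equiprobable H₀ = log₂(8) = 3.0000 bits; with the given probabilities H = 2.8076 bits.
b·(H₀ − H) = 180 × (3.0000 − 2.8076) = 34.64 ms.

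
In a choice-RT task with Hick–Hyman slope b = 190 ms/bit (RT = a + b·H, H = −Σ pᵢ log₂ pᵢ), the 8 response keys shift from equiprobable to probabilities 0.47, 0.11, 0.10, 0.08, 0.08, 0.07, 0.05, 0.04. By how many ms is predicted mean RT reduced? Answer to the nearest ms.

Equiprobable entropy H₀ = log₂ 8 = 3.0000 bits.
Skewed entropy H = −Σ pᵢ log₂ pᵢ = 2.4479 bits.
ΔRT = b·(H₀ − H) = 190 × 0.5521 = 104.91 ms.

105 ms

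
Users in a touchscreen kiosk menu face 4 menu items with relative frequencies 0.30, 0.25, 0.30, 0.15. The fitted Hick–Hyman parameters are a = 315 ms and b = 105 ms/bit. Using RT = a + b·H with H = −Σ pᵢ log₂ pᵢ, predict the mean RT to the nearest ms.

Entropy contributions −pᵢ log₂ pᵢ: 0.5211, 0.5000, 0.5211, 0.4105; sum H = 1.9527 bits.
RT = a + bH = 315 + 105·1.9527 = 520.04 ms.

520 ms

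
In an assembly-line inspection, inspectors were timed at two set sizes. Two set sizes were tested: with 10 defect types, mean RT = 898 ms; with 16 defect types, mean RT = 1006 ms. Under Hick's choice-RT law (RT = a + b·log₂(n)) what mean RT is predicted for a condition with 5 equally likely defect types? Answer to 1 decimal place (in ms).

Solve the two-equation system in a and b:
  b = (1006 − 898) / (log₂ 16 − log₂ 10) = 108 / (4 − 3.3219) = 159.275 ms/bit
  a = 898 − 159.275 × 3.3219 = 368.899 ms
Then RT(5) = 368.899 + 159.275 × log₂ 5 = 368.899 + 159.275 × 2.3219 ≈ 738.725 ms.

738.7 ms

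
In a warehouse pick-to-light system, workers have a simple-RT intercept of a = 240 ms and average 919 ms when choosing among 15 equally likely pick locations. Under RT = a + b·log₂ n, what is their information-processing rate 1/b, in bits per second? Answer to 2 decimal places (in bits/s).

5.75 bits/s

b = (919 − 240)/log₂ 15 = 679/3.9069 = 173.795 ms per bit = 0.17380 s/bit; the reciprocal is 5.754 bits/s.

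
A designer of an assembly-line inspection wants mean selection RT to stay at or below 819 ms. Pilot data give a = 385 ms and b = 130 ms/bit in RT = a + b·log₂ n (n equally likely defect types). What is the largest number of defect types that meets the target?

Set 385 + 130·log₂ n ≤ 819 → log₂ n ≤ (819 − 385)/130 = 3.3385.
So n ≤ 2^3.3385 = 10.115; the largest integer n is 10.

10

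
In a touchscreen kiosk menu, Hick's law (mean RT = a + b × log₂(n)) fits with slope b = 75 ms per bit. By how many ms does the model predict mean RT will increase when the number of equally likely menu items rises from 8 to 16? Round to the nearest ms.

ΔRT = (a + b log₂ n₂) − (a + b log₂ n₁) = b·(log₂ n₂ − log₂ n₁).
log₂(16) − log₂(8) = log₂(16/8) = log₂(2) = 1.
ΔRT = 75 × 1.0000 = 75.000 ms.

75 ms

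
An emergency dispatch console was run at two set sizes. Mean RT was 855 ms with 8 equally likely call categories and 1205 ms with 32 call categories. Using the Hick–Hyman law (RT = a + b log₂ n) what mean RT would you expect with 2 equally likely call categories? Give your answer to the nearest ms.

505 ms

Solve the two-equation system in a and b:
  b = (1205 − 855) / (log₂ 32 − log₂ 8) = 350 / (5 − 3) = 175 ms/bit
  a = 855 − 175 × 3 = 330 ms
Then RT(2) = 330 + 175 × log₂ 2 = 330 + 175 × 1 ≈ 505.000 ms.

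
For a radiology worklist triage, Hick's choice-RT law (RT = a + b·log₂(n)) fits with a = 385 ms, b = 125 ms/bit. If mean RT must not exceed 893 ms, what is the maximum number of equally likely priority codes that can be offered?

Set 385 + 125·log₂ n ≤ 893 → log₂ n ≤ (893 − 385)/125 = 4.0640.
So n ≤ 2^4.0640 = 16.726; the largest integer n is 16.

16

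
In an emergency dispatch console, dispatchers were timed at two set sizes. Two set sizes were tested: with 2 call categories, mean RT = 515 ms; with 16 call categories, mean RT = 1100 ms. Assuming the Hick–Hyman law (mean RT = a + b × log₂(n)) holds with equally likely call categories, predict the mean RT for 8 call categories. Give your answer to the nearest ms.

Solve the two-equation system in a and b:
  b = (1100 − 515) / (log₂ 16 − log₂ 2) = 585 / (4 − 1) = 195 ms/bit
  a = 515 − 195 × 1 = 320 ms
Then RT(8) = 320 + 195 × log₂ 8 = 320 + 195 × 3 ≈ 905.000 ms.

905 ms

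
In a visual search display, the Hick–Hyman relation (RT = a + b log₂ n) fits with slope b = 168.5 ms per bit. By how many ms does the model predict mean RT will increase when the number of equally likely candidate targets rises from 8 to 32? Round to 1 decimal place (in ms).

ΔRT = (a + b log₂ n₂) − (a + b log₂ n₁) = b·(log₂ n₂ − log₂ n₁).
log₂(32) − log₂(8) = log₂(32/8) = log₂(4) = 2.
ΔRT = 168.5 × 2.0000 = 337.000 ms.

337.0 ms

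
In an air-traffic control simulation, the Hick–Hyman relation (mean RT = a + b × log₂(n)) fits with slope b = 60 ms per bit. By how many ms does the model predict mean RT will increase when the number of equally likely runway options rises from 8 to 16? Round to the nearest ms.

Only the slope matters, since a is common to both: ΔRT = b·log₂(n₂/n₁).
log₂(16) − log₂(8) = log₂(16/8) = log₂(2) = 1.
ΔRT = 60 × 1.0000 = 60.000 ms.

60 ms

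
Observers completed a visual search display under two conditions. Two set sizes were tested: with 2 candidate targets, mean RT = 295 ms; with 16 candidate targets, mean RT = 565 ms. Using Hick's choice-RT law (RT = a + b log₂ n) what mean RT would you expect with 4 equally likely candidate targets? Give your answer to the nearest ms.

385 ms

Solve the two-equation system in a and b:
  b = (565 − 295) / (log₂ 16 − log₂ 2) = 270 / (4 − 1) = 90 ms/bit
  a = 295 − 90 × 1 = 205 ms
Then RT(4) = 205 + 90 × log₂ 4 = 205 + 90 × 2 ≈ 385.000 ms.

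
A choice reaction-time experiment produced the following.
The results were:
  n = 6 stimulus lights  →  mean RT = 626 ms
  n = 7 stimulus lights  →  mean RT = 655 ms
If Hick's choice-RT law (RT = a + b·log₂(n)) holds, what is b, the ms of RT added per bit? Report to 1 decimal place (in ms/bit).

b = (RT₂ − RT₁)/(log₂ n₂ − log₂ n₁) = (655 − 626)/(2.8074 − 2.5850) = 130.400 ms/bit.

130.4 ms/bit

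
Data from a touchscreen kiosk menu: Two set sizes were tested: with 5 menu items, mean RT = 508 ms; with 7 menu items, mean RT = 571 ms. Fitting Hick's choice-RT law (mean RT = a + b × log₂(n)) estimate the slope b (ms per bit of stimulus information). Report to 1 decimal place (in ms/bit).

Slope: b = (571 − 508) / (log₂ 7 − log₂ 5) = 63/0.4854 = 129.783 ms/bit.

129.8 ms/bit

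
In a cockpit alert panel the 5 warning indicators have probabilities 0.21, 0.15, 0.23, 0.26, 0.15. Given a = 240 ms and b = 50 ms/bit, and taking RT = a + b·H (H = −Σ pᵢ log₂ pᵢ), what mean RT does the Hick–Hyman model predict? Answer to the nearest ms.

Entropy contributions −pᵢ log₂ pᵢ: 0.4728, 0.4105, 0.4877, 0.5053, 0.4105; sum H = 2.2869 bits.
RT = a + bH = 240 + 50·2.2869 = 354.34 ms.

354 ms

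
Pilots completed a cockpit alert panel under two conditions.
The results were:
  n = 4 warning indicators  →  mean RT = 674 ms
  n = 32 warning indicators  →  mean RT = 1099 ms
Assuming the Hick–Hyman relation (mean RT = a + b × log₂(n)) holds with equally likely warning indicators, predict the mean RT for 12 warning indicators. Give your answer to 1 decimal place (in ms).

RT is linear in log₂ n, so two points fix the line:
  b = (1099 − 674) / (log₂ 32 − log₂ 4) = 425 / (5 − 2) = 141.667 ms/bit
  a = 674 − 141.667 × 2 = 390.667 ms
Then RT(12) = 390.667 + 141.667 × log₂ 12 = 390.667 + 141.667 × 3.5850 ≈ 898.536 ms.

898.5 ms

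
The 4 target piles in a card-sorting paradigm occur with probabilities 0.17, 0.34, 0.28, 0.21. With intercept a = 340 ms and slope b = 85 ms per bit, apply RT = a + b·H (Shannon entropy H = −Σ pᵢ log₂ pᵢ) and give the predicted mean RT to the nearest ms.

H = 0.17·log₂(1/0.17) + 0.34·log₂(1/0.34) + 0.28·log₂(1/0.28) + 0.21·log₂(1/0.21) = 1.9508 bits.
RT = 340 + 85 × 1.9508 = 505.82 ms.

506 ms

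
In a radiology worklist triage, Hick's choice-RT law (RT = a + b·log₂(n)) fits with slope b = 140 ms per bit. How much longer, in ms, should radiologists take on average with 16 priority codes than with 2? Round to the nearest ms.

The intercept a cancels: ΔRT = b·(log₂ n₂ − log₂ n₁) = b·log₂(n₂/n₁).
log₂(16) − log₂(2) = log₂(16/2) = log₂(8) = 3.
ΔRT = 140 × 3.0000 = 420.000 ms.

420 ms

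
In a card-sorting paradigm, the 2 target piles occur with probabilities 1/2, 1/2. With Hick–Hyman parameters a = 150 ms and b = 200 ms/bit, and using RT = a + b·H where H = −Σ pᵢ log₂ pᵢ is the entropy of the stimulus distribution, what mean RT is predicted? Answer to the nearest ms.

350 ms

H = −Σ pᵢ log₂ pᵢ = 0.5·1 + 0.5·1 = 1.000 bits.
RT = 150 + 200 × 1.000 = 350.00 ms.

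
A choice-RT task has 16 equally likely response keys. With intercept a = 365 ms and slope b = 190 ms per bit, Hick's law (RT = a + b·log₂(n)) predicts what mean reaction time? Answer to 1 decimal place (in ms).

1125.0 ms

log₂(16) = 4 bits, so RT = 365 + 190 × 4 ≈ 1125.000 ms.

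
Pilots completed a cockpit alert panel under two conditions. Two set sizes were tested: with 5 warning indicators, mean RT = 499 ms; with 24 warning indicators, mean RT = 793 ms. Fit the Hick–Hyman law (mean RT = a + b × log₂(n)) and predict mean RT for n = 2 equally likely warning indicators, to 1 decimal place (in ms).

327.3 ms

Fit slope and intercept:
  b = (793 − 499) / (log₂ 24 − log₂ 5) = 294 / (4.5850 − 2.3219) = 129.914 ms/bit
  a = 499 − 129.914 × 2.3219 = 197.349 ms
Then RT(2) = 197.349 + 129.914 × log₂ 2 = 197.349 + 129.914 × 1 ≈ 327.263 ms.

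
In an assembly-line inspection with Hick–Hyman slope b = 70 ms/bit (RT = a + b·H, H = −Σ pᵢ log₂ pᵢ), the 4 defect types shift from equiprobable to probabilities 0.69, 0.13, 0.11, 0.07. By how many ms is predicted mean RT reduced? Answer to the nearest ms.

Equiprobable entropy H₀ = log₂ 4 = 2.0000 bits.
Skewed entropy H = −Σ pᵢ log₂ pᵢ = 1.3709 bits.
ΔRT = b·(H₀ − H) = 70 × 0.6291 = 44.04 ms.

44 ms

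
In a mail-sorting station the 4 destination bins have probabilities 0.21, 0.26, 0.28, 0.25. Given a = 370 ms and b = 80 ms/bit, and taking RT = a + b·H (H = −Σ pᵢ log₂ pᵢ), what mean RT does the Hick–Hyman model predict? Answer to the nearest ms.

Entropy contributions −pᵢ log₂ pᵢ: 0.4728, 0.5053, 0.5142, 0.5000; sum H = 1.9923 bits.
RT = a + bH = 370 + 80·1.9923 = 529.39 ms.

529 ms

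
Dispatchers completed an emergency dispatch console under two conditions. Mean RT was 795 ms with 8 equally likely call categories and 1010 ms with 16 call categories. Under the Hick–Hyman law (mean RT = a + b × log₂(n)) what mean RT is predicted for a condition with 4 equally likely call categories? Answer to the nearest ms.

580 ms

With log₂ n on the abscissa the relation is linear; from the two conditions:
  b = (1010 − 795) / (log₂ 16 − log₂ 8) = 215 / (4 − 3) = 215 ms/bit
  a = 795 − 215 × 3 = 150 ms
Then RT(4) = 150 + 215 × log₂ 4 = 150 + 215 × 2 ≈ 580.000 ms.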